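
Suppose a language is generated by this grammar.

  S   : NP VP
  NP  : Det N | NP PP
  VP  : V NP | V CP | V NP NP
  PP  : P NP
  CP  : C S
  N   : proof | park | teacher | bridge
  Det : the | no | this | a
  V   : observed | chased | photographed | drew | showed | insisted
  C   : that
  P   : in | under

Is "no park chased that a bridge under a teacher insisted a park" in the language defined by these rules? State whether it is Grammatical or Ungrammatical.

Grammatical

[S [NP [Det no] [N park]] [VP [V chased] [CP [C that] [S [NP [NP [Det a] [N bridge]] [PP [P under] [NP [Det a] [N teacher]]]] [VP [V insisted] [NP [Det a] [N park]]]]]]]
The bracketing above is licensed at every node by one of the given productions, with S at the root.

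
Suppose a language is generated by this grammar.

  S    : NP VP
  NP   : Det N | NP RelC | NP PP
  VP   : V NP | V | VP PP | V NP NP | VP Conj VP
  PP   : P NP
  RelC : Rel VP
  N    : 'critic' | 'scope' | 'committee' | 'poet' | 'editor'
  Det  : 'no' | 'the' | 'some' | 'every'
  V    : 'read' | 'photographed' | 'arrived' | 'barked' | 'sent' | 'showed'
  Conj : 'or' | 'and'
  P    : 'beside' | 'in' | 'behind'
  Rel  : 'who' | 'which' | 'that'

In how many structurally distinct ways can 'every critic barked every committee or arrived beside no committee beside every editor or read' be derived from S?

Two of the 7 distinct bracketings:
[S [NP [Det every] [N critic]] [VP [VP [V barked] [NP [Det every] [N committee]]] [Conj or] [VP [VP [VP [V arrived]] [PP [P beside] [NP [NP [Det no] [N committee]] [PP [P beside] [NP [Det every] [N editor]]]]]] [Conj or] [VP [V read]]]]]
[S [NP [Det every] [N critic]] [VP [VP [V barked] [NP [Det every] [N committee]]] [Conj or] [VP [VP [VP [VP [V arrived]] [PP [P beside] [NP [Det no] [N committee]]]] [PP [P beside] [NP [Det every] [N editor]]]] [Conj or] [VP [V read]]]]]
The difference turns on whether NP → NP PP is used at the relevant span, versus an alternative expansion of NP.

7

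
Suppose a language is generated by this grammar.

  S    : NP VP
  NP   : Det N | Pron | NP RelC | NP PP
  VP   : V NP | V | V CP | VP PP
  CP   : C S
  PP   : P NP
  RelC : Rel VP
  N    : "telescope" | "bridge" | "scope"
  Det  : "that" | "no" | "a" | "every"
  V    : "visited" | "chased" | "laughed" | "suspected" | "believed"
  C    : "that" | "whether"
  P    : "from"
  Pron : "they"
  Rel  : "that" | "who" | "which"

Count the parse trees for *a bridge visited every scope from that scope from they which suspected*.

9

Two of the 9 distinct bracketings:
[S [NP [Det a] [N bridge]] [VP [V visited] [NP [NP [NP [Det every] [N scope]] [PP [P from] [NP [NP [Det that] [N scope]] [PP [P from] [NP [Pron they]]]]]] [RelC [Rel which] [VP [V suspected]]]]]]
[S [NP [Det a] [N bridge]] [VP [V visited] [NP [NP [NP [NP [Det every] [N scope]] [PP [P from] [NP [Det that] [N scope]]]] [PP [P from] [NP [Pron they]]]] [RelC [Rel which] [VP [V suspected]]]]]]
The trees differ in how a recursive rule is bracketed over the same span.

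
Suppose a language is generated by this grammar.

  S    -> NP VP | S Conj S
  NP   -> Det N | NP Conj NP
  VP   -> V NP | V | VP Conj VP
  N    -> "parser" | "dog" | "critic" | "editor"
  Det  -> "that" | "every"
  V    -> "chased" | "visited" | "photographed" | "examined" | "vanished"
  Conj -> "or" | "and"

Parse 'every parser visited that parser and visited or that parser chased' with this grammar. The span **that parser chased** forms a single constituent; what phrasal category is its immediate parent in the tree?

S
  S
    NP
      Det: every
      N: parser
    VP
      VP
        V: visited
        NP
          Det: that
          N: parser
      Conj: and
      VP
        V: visited
  Conj: or
  S
    NP
      Det: that
      N: parser
    VP
      V: chased
The span 'that parser chased' is the S node built by S → NP VP.
Its mother is the S built by S → S Conj S.

S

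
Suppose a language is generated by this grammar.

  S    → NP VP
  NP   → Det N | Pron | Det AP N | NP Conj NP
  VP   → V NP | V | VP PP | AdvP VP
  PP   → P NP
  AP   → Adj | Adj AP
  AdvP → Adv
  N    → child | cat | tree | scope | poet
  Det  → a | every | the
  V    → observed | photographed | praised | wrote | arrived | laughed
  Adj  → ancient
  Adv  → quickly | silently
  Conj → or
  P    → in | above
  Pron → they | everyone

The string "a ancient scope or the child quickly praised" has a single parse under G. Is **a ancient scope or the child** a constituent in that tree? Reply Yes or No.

Yes

[S [NP [NP [Det a] [AP [Adj ancient]] [N scope]] [Conj or] [NP [Det the] [N child]]] [VP [AdvP [Adv quickly]] [VP [V praised]]]]
The words 'a ancient scope or the child' are exhaustively dominated by a single NP node (built by NP → NP Conj NP), so they form a constituent.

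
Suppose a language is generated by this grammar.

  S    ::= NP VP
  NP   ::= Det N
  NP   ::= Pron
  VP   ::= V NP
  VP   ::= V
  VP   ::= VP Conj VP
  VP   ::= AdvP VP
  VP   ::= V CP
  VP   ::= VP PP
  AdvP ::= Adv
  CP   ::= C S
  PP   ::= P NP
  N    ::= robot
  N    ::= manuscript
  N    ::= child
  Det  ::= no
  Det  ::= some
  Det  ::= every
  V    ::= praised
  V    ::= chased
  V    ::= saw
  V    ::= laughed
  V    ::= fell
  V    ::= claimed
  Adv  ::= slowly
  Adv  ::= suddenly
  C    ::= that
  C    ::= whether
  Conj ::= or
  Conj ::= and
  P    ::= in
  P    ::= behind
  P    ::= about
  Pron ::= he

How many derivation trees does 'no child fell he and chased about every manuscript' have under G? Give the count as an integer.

2

The two bracketings:
[S [NP [Det no] [N child]] [VP [VP [V fell] [NP [Pron he]]] [Conj and] [VP [VP [V chased]] [PP [P about] [NP [Det every] [N manuscript]]]]]]
[S [NP [Det no] [N child]] [VP [VP [VP [V fell] [NP [Pron he]]] [Conj and] [VP [V chased]]] [PP [P about] [NP [Det every] [N manuscript]]]]]
The trees differ in how a recursive rule is bracketed over the same span.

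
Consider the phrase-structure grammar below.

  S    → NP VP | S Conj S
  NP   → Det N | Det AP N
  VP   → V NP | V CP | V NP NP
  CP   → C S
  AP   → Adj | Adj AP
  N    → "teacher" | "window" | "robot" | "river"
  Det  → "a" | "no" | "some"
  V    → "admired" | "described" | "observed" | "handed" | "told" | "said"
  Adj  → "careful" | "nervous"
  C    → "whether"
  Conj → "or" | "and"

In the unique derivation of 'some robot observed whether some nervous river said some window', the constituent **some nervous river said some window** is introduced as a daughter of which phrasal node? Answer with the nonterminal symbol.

CP

S
  NP
    Det: some
    N: robot
  VP
    V: observed
    CP
      C: whether
      S
        NP
          Det: some
          AP
            Adj: nervous
          N: river
        VP
          V: said
          NP
            Det: some
            N: window
The span 'some nervous river said some window' is the S node built by S → NP VP.
Its mother is the CP built by CP → C S.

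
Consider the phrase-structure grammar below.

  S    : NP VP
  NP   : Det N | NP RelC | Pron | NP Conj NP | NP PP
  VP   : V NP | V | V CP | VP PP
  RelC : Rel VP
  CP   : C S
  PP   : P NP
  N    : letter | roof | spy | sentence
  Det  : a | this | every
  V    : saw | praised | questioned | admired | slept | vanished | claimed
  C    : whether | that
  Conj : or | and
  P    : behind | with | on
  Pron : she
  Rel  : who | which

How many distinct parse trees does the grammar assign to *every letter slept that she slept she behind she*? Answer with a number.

3

Two of the 3 distinct bracketings:
[S [NP [Det every] [N letter]] [VP [V slept] [CP [C that] [S [NP [Pron she]] [VP [V slept] [NP [NP [Pron she]] [PP [P behind] [NP [Pron she]]]]]]]]]
[S [NP [Det every] [N letter]] [VP [V slept] [CP [C that] [S [NP [Pron she]] [VP [VP [V slept] [NP [Pron she]]] [PP [P behind] [NP [Pron she]]]]]]]]
The difference turns on whether NP → NP PP is used at the relevant span, versus an alternative expansion of NP.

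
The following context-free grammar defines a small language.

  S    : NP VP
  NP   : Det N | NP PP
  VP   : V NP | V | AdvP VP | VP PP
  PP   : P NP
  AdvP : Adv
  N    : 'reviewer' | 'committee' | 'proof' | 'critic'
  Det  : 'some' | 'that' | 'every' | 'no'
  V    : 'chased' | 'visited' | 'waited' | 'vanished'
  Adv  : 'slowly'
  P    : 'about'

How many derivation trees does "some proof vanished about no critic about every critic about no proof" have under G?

Two of the 5 distinct bracketings:
[S [NP [Det some] [N proof]] [VP [VP [V vanished]] [PP [P about] [NP [NP [Det no] [N critic]] [PP [P about] [NP [NP [Det every] [N critic]] [PP [P about] [NP [Det no] [N proof]]]]]]]]]
[S [NP [Det some] [N proof]] [VP [VP [V vanished]] [PP [P about] [NP [NP [NP [Det no] [N critic]] [PP [P about] [NP [Det every] [N critic]]]] [PP [P about] [NP [Det no] [N proof]]]]]]]
The trees differ in how a recursive rule is bracketed over the same span.

5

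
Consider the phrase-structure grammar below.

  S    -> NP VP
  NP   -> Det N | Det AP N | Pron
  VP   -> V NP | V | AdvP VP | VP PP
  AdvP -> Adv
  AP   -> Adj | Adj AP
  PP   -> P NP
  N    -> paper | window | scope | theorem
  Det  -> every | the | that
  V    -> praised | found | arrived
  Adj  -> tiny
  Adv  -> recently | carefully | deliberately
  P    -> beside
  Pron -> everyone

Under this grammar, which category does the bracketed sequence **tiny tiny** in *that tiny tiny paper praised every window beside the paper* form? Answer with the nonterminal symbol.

S
  NP
    Det: that
    AP
      Adj: tiny
      AP
        Adj: tiny
    N: paper
  VP
    VP
      V: praised
      NP
        Det: every
        N: window
    PP
      P: beside
      NP
        Det: the
        N: paper
The span 'tiny tiny' is the AP node built by AP → Adj AP.

AP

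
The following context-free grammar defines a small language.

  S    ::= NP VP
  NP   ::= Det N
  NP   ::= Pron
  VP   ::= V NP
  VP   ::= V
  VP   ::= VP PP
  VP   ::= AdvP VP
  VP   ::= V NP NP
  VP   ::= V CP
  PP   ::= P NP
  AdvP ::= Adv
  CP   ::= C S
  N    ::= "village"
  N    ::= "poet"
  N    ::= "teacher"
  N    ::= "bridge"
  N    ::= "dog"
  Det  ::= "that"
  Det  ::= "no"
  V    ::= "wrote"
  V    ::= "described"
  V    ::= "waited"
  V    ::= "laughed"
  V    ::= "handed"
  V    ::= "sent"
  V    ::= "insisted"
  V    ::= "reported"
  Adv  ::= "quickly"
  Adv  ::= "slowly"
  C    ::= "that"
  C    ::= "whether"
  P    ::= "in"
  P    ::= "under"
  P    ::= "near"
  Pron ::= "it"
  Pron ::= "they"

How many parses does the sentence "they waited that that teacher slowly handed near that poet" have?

Two of the 3 distinct bracketings:
[S [NP [Pron they]] [VP [VP [V waited] [CP [C that] [S [NP [Det that] [N teacher]] [VP [AdvP [Adv slowly]] [VP [V handed]]]]]] [PP [P near] [NP [Det that] [N poet]]]]]
[S [NP [Pron they]] [VP [V waited] [CP [C that] [S [NP [Det that] [N teacher]] [VP [VP [AdvP [Adv slowly]] [VP [V handed]]] [PP [P near] [NP [Det that] [N poet]]]]]]]]
The trees differ in how a recursive rule is bracketed over the same span.

3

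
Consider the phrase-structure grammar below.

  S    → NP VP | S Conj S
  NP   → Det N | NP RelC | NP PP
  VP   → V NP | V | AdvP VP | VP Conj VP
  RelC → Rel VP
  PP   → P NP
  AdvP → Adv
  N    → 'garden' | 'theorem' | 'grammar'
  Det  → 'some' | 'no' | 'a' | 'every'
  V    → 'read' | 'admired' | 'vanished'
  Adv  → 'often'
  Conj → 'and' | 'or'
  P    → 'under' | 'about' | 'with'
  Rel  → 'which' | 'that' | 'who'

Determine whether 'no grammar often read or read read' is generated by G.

For S → NP VP, the only prefix that parses as NP is 'no grammar', but the remainder 'often read or read read' is not a VP under these rules. The alternative S rule S → S Conj S likewise has no satisfying split.

Ungrammatical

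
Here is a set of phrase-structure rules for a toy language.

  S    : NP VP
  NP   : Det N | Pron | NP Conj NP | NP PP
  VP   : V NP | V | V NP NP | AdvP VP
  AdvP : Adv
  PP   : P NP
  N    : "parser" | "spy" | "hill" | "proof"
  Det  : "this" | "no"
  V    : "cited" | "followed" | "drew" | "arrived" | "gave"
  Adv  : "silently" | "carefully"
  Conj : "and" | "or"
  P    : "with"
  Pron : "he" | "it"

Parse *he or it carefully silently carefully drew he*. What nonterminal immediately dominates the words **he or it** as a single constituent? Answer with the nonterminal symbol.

NP

S
  NP
    NP
      Pron: he
    Conj: or
    NP
      Pron: it
  VP
    AdvP
      Adv: carefully
    VP
      AdvP
        Adv: silently
      VP
        AdvP
          Adv: carefully
        VP
          V: drew
          NP
            Pron: he
The span 'he or it' is the NP node built by NP → NP Conj NP.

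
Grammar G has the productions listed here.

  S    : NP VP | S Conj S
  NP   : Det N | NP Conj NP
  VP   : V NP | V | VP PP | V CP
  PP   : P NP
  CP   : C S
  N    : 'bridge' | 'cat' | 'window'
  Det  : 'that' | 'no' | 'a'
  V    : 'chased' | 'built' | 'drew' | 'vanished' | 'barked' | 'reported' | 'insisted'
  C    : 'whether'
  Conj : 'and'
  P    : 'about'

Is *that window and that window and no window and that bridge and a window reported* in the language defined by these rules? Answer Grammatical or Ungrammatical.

S
  NP
    NP
      Det: that
      N: window
    Conj: and
    NP
      NP
        Det: that
        N: window
      Conj: and
      NP
        NP
          Det: no
          N: window
        Conj: and
        NP
          NP
            Det: that
            N: bridge
          Conj: and
          NP
            Det: a
            N: window
  VP
    V: reported
Each bracket corresponds to one application of a listed rule, so the string is derivable from S.

Grammatical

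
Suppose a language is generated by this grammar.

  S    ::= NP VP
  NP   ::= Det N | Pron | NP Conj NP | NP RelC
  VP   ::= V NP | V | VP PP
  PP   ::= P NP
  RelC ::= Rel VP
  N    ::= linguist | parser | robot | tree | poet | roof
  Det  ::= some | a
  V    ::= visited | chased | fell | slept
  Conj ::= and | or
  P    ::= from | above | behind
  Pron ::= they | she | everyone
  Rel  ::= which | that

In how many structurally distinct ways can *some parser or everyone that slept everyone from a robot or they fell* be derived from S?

5

Two of the 5 distinct bracketings:
[S [NP [NP [Det some] [N parser]] [Conj or] [NP [NP [NP [Pron everyone]] [RelC [Rel that] [VP [VP [V slept] [NP [Pron everyone]]] [PP [P from] [NP [Det a] [N robot]]]]]] [Conj or] [NP [Pron they]]]] [VP [V fell]]]
[S [NP [NP [Det some] [N parser]] [Conj or] [NP [NP [Pron everyone]] [RelC [Rel that] [VP [VP [V slept] [NP [Pron everyone]]] [PP [P from] [NP [NP [Det a] [N robot]] [Conj or] [NP [Pron they]]]]]]]] [VP [V fell]]]
The trees differ in how a recursive rule is bracketed over the same span.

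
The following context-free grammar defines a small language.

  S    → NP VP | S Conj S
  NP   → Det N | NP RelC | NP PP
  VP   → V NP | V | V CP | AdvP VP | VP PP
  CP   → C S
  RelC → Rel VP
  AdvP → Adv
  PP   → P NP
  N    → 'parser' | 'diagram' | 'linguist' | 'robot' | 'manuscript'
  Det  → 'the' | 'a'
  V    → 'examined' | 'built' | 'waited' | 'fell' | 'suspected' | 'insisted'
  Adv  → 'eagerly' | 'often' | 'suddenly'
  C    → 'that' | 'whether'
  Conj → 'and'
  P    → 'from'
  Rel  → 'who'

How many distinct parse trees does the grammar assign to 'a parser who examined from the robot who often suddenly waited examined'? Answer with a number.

Two of the 4 distinct bracketings:
[S [NP [NP [Det a] [N parser]] [RelC [Rel who] [VP [VP [V examined]] [PP [P from] [NP [NP [Det the] [N robot]] [RelC [Rel who] [VP [AdvP [Adv often]] [VP [AdvP [Adv suddenly]] [VP [V waited]]]]]]]]]] [VP [V examined]]]
[S [NP [NP [NP [Det a] [N parser]] [RelC [Rel who] [VP [VP [V examined]] [PP [P from] [NP [Det the] [N robot]]]]]] [RelC [Rel who] [VP [AdvP [Adv often]] [VP [AdvP [Adv suddenly]] [VP [V waited]]]]]] [VP [V examined]]]
The trees differ in how a recursive rule is bracketed over the same span.

4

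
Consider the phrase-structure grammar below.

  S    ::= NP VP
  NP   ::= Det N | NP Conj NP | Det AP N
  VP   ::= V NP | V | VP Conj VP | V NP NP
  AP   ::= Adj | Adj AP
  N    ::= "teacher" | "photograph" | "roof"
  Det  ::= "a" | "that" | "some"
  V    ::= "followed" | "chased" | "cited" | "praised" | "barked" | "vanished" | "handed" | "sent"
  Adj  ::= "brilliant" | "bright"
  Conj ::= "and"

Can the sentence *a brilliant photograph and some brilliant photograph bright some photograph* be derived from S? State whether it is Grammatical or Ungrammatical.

Ungrammatical

An N word can never sit immediately before an Adj word in any string this grammar generates, so the substring 'photograph bright' rules out a derivation.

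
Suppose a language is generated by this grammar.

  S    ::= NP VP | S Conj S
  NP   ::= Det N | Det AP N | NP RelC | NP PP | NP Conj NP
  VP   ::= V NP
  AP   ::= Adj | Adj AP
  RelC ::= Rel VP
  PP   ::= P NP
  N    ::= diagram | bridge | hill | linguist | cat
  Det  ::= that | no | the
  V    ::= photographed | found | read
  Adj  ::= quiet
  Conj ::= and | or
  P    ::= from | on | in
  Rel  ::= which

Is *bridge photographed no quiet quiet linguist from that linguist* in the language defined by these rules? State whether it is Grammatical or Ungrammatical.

Ungrammatical

For S → NP VP, no prefix of the string parses as an NP. The alternative S rule S → S Conj S likewise has no satisfying split.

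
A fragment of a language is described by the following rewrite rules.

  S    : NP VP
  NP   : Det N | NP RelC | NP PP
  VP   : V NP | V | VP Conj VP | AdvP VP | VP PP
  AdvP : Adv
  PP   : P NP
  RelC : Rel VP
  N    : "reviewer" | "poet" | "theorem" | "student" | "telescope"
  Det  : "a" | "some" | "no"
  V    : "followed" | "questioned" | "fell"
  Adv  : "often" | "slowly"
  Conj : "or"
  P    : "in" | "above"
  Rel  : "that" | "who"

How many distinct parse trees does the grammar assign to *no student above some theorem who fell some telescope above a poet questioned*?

7

Two of the 7 distinct bracketings:
[S [NP [NP [NP [Det no] [N student]] [PP [P above] [NP [Det some] [N theorem]]]] [RelC [Rel who] [VP [V fell] [NP [NP [Det some] [N telescope]] [PP [P above] [NP [Det a] [N poet]]]]]]] [VP [V questioned]]]
[S [NP [NP [NP [Det no] [N student]] [PP [P above] [NP [Det some] [N theorem]]]] [RelC [Rel who] [VP [VP [V fell] [NP [Det some] [N telescope]]] [PP [P above] [NP [Det a] [N poet]]]]]] [VP [V questioned]]]
The difference turns on whether VP → VP PP is used at the relevant span, versus an alternative expansion of VP.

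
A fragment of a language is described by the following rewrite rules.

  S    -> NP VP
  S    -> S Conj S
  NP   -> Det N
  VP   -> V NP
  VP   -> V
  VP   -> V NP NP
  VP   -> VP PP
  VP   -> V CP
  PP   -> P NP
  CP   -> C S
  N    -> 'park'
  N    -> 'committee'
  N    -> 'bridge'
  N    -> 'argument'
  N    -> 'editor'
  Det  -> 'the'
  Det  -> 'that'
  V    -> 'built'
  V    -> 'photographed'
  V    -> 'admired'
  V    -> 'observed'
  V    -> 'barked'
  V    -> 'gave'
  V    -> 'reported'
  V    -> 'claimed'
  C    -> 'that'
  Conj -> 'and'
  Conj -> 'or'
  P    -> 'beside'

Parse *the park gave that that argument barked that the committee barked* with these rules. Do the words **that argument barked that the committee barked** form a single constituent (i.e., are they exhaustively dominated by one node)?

[S [NP [Det the] [N park]] [VP [V gave] [CP [C that] [S [NP [Det that] [N argument]] [VP [V barked] [CP [C that] [S [NP [Det the] [N committee]] [VP [V barked]]]]]]]]]
The words 'that argument barked that the committee barked' are exhaustively dominated by a single S node (built by S → NP VP), so they form a constituent.

Yes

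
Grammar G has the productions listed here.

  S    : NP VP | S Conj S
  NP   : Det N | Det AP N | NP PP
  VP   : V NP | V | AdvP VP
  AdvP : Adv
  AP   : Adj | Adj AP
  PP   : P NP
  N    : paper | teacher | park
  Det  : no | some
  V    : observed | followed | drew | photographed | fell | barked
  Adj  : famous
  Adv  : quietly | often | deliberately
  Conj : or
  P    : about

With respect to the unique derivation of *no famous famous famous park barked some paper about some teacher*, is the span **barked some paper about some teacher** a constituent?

[S [NP [Det no] [AP [Adj famous] [AP [Adj famous] [AP [Adj famous]]]] [N park]] [VP [V barked] [NP [NP [Det some] [N paper]] [PP [P about] [NP [Det some] [N teacher]]]]]]
The words 'barked some paper about some teacher' are exhaustively dominated by a single VP node (built by VP → V NP), so they form a constituent.

Yes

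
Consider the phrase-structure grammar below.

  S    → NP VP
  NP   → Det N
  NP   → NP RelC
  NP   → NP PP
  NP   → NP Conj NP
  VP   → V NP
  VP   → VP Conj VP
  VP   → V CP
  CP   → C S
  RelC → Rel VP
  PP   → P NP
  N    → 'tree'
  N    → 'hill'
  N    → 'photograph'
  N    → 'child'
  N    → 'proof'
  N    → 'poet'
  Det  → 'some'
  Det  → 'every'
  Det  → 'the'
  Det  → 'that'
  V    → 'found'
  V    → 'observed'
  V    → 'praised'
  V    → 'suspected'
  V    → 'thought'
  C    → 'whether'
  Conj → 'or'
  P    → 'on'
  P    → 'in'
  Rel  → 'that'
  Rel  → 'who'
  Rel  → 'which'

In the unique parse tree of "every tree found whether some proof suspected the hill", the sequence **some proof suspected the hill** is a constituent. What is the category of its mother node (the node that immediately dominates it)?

CP

[S [NP [Det every] [N tree]] [VP [V found] [CP [C whether] [S [NP [Det some] [N proof]] [VP [V suspected] [NP [Det the] [N hill]]]]]]]
The span 'some proof suspected the hill' is the S node built by S → NP VP.
Its mother is the CP built by CP → C S.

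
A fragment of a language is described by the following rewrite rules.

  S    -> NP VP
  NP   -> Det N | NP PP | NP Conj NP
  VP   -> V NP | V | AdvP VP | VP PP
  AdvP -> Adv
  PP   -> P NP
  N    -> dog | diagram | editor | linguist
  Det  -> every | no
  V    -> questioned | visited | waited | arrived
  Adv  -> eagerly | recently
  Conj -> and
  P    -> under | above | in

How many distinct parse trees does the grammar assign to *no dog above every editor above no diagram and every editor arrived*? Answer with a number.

5

Two of the 5 distinct bracketings:
[S [NP [NP [Det no] [N dog]] [PP [P above] [NP [NP [Det every] [N editor]] [PP [P above] [NP [NP [Det no] [N diagram]] [Conj and] [NP [Det every] [N editor]]]]]]] [VP [V arrived]]]
[S [NP [NP [Det no] [N dog]] [PP [P above] [NP [NP [NP [Det every] [N editor]] [PP [P above] [NP [Det no] [N diagram]]]] [Conj and] [NP [Det every] [N editor]]]]] [VP [V arrived]]]
The trees differ in how a recursive rule is bracketed over the same span.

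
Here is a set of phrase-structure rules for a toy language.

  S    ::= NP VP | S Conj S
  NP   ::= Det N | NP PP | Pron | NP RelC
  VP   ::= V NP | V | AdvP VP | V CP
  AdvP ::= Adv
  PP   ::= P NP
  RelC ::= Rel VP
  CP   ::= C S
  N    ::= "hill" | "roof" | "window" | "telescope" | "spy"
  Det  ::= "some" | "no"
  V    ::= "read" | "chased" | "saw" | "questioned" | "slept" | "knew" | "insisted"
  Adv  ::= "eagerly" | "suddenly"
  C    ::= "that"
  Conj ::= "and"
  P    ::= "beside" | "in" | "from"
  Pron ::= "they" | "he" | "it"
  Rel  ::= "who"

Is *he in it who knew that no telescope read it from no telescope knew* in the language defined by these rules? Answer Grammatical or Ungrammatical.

Grammatical

S
  NP
    NP
      Pron: he
    PP
      P: in
      NP
        NP
          NP
            Pron: it
          RelC
            Rel: who
            VP
              V: knew
              CP
                C: that
                S
                  NP
                    Det: no
                    N: telescope
                  VP
                    V: read
                    NP
                      Pron: it
        PP
          P: from
          NP
            Det: no
            N: telescope
  VP
    V: knew
Every word is introduced by a lexical rule and the phrasal rules combine the resulting categories into a single S.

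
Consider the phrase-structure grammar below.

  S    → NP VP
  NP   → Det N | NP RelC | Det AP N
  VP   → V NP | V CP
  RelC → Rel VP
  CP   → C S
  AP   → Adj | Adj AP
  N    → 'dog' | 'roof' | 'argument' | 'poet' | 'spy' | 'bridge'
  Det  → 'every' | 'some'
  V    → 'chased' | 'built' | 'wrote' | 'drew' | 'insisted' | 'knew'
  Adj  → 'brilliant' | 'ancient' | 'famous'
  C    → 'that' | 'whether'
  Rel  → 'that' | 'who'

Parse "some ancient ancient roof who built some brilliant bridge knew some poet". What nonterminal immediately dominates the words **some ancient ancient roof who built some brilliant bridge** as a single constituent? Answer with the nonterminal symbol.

[S [NP [NP [Det some] [AP [Adj ancient] [AP [Adj ancient]]] [N roof]] [RelC [Rel who] [VP [V built] [NP [Det some] [AP [Adj brilliant]] [N bridge]]]]] [VP [V knew] [NP [Det some] [N poet]]]]
The span 'some ancient ancient roof who built some brilliant bridge' is the NP node built by NP → NP RelC.

NP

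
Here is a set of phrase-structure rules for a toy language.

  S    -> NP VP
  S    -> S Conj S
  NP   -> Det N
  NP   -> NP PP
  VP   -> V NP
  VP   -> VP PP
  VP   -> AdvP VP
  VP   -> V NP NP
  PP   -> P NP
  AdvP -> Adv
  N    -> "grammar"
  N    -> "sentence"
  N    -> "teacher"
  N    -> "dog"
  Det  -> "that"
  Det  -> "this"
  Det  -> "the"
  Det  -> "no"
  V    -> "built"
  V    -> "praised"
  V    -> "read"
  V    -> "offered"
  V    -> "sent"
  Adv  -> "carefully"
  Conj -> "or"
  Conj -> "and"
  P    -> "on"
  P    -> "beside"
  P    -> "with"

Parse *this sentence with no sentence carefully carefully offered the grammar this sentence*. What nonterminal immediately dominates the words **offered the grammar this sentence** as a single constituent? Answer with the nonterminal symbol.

S
  NP
    NP
      Det: this
      N: sentence
    PP
      P: with
      NP
        Det: no
        N: sentence
  VP
    AdvP
      Adv: carefully
    VP
      AdvP
        Adv: carefully
      VP
        V: offered
        NP
          Det: the
          N: grammar
        NP
          Det: this
          N: sentence
The span 'offered the grammar this sentence' is the VP node built by VP → V NP NP.

VP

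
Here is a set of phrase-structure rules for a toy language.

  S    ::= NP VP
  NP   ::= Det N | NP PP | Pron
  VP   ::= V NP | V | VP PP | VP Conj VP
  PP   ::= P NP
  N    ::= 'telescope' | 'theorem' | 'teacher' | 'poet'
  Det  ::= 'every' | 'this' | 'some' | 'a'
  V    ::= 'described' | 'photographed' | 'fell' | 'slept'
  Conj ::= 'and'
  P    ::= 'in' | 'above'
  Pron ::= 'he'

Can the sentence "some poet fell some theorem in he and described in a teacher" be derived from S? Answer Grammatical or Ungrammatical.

Grammatical

[S [NP [Det some] [N poet]] [VP [VP [VP [V fell] [NP [NP [Det some] [N theorem]] [PP [P in] [NP [Pron he]]]]] [Conj and] [VP [V described]]] [PP [P in] [NP [Det a] [N teacher]]]]]
The bracketing above is licensed at every node by one of the given productions, with S at the root.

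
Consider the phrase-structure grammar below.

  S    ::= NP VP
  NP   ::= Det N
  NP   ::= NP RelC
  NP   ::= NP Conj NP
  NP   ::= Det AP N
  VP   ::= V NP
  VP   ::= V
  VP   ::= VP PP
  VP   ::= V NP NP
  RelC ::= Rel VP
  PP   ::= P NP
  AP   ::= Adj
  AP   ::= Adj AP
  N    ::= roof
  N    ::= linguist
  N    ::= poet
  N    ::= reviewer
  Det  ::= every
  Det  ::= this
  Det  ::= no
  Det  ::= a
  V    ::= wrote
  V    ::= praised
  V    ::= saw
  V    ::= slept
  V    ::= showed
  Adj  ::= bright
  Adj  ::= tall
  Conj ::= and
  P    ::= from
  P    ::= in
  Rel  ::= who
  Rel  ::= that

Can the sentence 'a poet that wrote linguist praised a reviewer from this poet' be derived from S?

Ungrammatical

A V word can never sit immediately before an N word in any string this grammar generates, so the substring 'wrote linguist' rules out a derivation.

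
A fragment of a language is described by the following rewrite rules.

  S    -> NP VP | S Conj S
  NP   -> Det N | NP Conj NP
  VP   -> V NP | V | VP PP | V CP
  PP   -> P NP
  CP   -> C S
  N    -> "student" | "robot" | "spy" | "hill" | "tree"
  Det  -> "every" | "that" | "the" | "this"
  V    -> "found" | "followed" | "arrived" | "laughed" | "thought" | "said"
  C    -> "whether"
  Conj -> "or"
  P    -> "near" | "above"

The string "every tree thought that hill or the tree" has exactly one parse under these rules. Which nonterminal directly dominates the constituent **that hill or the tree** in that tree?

S
  NP
    Det: every
    N: tree
  VP
    V: thought
    NP
      NP
        Det: that
        N: hill
      Conj: or
      NP
        Det: the
        N: tree
The span 'that hill or the tree' is the NP node built by NP → NP Conj NP.
Its mother is the VP built by VP → V NP.

VP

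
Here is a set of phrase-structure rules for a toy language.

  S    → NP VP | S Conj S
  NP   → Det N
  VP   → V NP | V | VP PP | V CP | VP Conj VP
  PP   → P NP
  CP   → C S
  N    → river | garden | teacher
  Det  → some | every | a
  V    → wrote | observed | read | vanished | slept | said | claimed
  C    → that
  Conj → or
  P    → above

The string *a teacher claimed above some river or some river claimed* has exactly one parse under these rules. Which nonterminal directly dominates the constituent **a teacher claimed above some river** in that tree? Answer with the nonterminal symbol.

[S [S [NP [Det a] [N teacher]] [VP [VP [V claimed]] [PP [P above] [NP [Det some] [N river]]]]] [Conj or] [S [NP [Det some] [N river]] [VP [V claimed]]]]
The span 'a teacher claimed above some river' is the S node built by S → NP VP.
Its mother is the S built by S → S Conj S.

S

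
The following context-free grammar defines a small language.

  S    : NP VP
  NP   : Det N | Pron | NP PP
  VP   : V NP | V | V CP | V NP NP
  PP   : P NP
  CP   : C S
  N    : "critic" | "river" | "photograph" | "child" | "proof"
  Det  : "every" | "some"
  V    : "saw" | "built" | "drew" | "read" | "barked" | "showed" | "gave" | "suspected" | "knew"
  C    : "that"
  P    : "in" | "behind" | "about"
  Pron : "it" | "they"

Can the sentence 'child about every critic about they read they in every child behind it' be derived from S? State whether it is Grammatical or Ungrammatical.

Ungrammatical

For S → NP VP, no prefix of the string parses as an NP.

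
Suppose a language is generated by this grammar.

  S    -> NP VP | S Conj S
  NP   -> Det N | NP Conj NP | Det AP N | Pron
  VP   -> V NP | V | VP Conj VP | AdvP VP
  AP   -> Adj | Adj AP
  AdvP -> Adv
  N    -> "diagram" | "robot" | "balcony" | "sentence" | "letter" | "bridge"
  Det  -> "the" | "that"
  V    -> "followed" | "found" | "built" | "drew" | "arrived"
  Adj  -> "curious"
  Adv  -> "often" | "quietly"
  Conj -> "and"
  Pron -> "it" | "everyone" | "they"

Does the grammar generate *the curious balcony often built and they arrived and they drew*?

Grammatical

S
  S
    NP
      Det: the
      AP
        Adj: curious
      N: balcony
    VP
      AdvP
        Adv: often
      VP
        V: built
  Conj: and
  S
    S
      NP
        Pron: they
      VP
        V: arrived
    Conj: and
    S
      NP
        Pron: they
      VP
        V: drew
The bracketing above is licensed at every node by one of the given productions, with S at the root.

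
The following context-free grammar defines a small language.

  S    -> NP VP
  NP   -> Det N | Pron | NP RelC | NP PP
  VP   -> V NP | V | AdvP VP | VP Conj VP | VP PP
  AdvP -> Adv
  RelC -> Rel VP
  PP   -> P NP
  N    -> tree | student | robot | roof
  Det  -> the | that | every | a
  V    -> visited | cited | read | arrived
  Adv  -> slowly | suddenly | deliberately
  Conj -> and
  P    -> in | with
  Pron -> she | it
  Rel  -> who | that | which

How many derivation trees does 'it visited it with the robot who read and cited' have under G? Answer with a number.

6

Two of the 6 distinct bracketings:
[S [NP [Pron it]] [VP [V visited] [NP [NP [NP [Pron it]] [PP [P with] [NP [Det the] [N robot]]]] [RelC [Rel who] [VP [VP [V read]] [Conj and] [VP [V cited]]]]]]]
[S [NP [Pron it]] [VP [V visited] [NP [NP [Pron it]] [PP [P with] [NP [NP [Det the] [N robot]] [RelC [Rel who] [VP [VP [V read]] [Conj and] [VP [V cited]]]]]]]]]
The trees differ in how a recursive rule is bracketed over the same span.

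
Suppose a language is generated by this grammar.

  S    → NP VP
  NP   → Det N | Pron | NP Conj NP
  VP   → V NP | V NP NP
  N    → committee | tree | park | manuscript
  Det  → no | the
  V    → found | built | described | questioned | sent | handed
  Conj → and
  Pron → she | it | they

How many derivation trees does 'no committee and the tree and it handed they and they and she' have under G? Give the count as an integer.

4

Two of the 4 distinct bracketings:
[S [NP [NP [Det no] [N committee]] [Conj and] [NP [NP [Det the] [N tree]] [Conj and] [NP [Pron it]]]] [VP [V handed] [NP [NP [Pron they]] [Conj and] [NP [NP [Pron they]] [Conj and] [NP [Pron she]]]]]]
[S [NP [NP [Det no] [N committee]] [Conj and] [NP [NP [Det the] [N tree]] [Conj and] [NP [Pron it]]]] [VP [V handed] [NP [NP [NP [Pron they]] [Conj and] [NP [Pron they]]] [Conj and] [NP [Pron she]]]]]
The trees differ in how a recursive rule is bracketed over the same span.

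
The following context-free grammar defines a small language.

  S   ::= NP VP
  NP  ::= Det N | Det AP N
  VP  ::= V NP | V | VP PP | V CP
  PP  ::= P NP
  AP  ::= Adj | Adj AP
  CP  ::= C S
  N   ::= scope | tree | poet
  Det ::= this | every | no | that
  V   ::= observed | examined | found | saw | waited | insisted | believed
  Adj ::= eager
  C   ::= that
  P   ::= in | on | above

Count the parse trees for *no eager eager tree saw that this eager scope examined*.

1

[S [NP [Det no] [AP [Adj eager] [AP [Adj eager]]] [N tree]] [VP [V saw] [CP [C that] [S [NP [Det this] [AP [Adj eager]] [N scope]] [VP [V examined]]]]]]
No rule offers an alternative attachment or grouping for any span, so this is the only derivation.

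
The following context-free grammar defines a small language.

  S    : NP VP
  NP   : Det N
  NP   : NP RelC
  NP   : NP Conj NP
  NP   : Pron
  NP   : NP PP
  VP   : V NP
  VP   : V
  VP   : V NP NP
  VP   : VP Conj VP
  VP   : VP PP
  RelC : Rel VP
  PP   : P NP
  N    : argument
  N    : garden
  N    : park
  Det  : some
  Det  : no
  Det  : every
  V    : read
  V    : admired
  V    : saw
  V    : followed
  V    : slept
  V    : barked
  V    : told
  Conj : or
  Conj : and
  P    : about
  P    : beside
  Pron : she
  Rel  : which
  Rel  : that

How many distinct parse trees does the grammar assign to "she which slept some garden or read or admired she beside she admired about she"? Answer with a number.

9

Two of the 9 distinct bracketings:
[S [NP [NP [Pron she]] [RelC [Rel which] [VP [VP [V slept] [NP [Det some] [N garden]]] [Conj or] [VP [VP [V read]] [Conj or] [VP [V admired] [NP [NP [Pron she]] [PP [P beside] [NP [Pron she]]]]]]]]] [VP [VP [V admired]] [PP [P about] [NP [Pron she]]]]]
[S [NP [NP [Pron she]] [RelC [Rel which] [VP [VP [V slept] [NP [Det some] [N garden]]] [Conj or] [VP [VP [V read]] [Conj or] [VP [VP [V admired] [NP [Pron she]]] [PP [P beside] [NP [Pron she]]]]]]]] [VP [VP [V admired]] [PP [P about] [NP [Pron she]]]]]
The difference turns on whether NP → NP PP is used at the relevant span, versus an alternative expansion of NP.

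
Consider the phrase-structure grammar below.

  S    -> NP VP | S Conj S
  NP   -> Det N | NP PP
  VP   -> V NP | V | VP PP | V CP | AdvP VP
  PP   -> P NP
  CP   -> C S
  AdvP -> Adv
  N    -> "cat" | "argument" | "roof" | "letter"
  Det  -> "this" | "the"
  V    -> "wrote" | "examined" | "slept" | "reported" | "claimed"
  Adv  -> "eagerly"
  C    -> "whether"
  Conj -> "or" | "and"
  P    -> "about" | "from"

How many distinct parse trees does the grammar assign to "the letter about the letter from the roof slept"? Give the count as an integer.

2

The two bracketings:
[S [NP [NP [Det the] [N letter]] [PP [P about] [NP [NP [Det the] [N letter]] [PP [P from] [NP [Det the] [N roof]]]]]] [VP [V slept]]]
[S [NP [NP [NP [Det the] [N letter]] [PP [P about] [NP [Det the] [N letter]]]] [PP [P from] [NP [Det the] [N roof]]]] [VP [V slept]]]
The trees differ in how a recursive rule is bracketed over the same span.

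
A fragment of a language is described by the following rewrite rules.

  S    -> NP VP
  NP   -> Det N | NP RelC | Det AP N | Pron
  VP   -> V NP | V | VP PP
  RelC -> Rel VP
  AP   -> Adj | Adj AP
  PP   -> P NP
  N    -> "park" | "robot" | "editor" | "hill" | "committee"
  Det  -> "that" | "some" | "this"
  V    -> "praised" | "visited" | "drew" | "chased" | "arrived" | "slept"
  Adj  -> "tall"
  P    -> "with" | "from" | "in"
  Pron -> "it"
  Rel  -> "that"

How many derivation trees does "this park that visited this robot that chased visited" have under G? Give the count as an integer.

2

The two bracketings:
[S [NP [NP [Det this] [N park]] [RelC [Rel that] [VP [V visited] [NP [NP [Det this] [N robot]] [RelC [Rel that] [VP [V chased]]]]]]] [VP [V visited]]]
[S [NP [NP [NP [Det this] [N park]] [RelC [Rel that] [VP [V visited] [NP [Det this] [N robot]]]]] [RelC [Rel that] [VP [V chased]]]] [VP [V visited]]]
The trees differ in how a recursive rule is bracketed over the same span.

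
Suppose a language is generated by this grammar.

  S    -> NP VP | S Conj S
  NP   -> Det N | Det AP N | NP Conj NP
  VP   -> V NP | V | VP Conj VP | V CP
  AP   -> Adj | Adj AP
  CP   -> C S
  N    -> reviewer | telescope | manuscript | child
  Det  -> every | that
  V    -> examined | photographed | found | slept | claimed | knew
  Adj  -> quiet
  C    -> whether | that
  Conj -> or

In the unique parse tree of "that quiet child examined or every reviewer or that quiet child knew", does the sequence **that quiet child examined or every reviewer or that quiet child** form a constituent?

[S [S [NP [Det that] [AP [Adj quiet]] [N child]] [VP [V examined]]] [Conj or] [S [NP [NP [Det every] [N reviewer]] [Conj or] [NP [Det that] [AP [Adj quiet]] [N child]]] [VP [V knew]]]]
The smallest constituent containing 'that quiet child examined or every reviewer or that quiet child' is the S spanning 'that quiet child examined or every reviewer or that quiet child knew'; no single node in the tree dominates exactly the given words.

No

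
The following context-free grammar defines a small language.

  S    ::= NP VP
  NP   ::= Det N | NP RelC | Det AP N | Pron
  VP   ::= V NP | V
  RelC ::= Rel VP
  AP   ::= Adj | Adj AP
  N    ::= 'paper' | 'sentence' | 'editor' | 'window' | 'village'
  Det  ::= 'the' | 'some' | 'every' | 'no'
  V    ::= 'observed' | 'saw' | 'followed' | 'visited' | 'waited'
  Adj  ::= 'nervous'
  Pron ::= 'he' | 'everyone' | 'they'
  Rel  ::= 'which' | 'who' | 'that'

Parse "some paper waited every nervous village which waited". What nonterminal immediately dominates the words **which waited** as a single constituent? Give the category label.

RelC

[S [NP [Det some] [N paper]] [VP [V waited] [NP [NP [Det every] [AP [Adj nervous]] [N village]] [RelC [Rel which] [VP [V waited]]]]]]
The span 'which waited' is the RelC node built by RelC → Rel VP.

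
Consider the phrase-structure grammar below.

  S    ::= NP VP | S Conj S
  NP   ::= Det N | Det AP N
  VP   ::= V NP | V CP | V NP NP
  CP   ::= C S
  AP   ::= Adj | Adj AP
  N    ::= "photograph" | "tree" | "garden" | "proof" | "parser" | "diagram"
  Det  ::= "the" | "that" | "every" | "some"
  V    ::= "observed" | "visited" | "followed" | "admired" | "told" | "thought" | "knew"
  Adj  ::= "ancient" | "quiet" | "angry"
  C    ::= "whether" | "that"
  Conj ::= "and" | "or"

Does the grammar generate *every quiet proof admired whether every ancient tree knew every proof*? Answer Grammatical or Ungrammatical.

Grammatical

S
  NP
    Det: every
    AP
      Adj: quiet
    N: proof
  VP
    V: admired
    CP
      C: whether
      S
        NP
          Det: every
          AP
            Adj: ancient
          N: tree
        VP
          V: knew
          NP
            Det: every
            N: proof
Every word is introduced by a lexical rule and the phrasal rules combine the resulting categories into a single S.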